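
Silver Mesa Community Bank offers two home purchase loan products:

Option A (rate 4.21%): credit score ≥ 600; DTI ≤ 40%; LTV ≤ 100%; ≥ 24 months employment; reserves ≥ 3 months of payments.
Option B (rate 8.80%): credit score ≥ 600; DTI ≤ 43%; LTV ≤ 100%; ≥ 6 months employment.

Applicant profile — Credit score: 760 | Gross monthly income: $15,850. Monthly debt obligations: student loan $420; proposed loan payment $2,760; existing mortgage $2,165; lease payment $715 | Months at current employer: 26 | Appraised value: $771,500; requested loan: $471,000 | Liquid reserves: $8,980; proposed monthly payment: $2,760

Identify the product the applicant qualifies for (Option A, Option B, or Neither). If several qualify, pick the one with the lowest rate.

Option A

Total debts = (420 + 2,760 + 2,165 + 715) = 6,060; DTI = 6,060/15,850 = 38.2%.
LTV = 471,000/771,500 = 61%.
Reserves = 8,980/2,760 = 3.3 months.
Option A: score 760 ≥ 600; DTI 38.2% ≤ 40%; LTV 61% ≤ 100%; employment 26 ≥ 24 mo; reserves 3.3 ≥ 3 mo → qualifies.
Option B: score 760 ≥ 600; DTI 38.2% ≤ 43%; LTV 61% ≤ 100%; employment 26 ≥ 6 mo → qualifies.
Qualifying: Option A, Option B. Lowest rate is 4.21% → Option A.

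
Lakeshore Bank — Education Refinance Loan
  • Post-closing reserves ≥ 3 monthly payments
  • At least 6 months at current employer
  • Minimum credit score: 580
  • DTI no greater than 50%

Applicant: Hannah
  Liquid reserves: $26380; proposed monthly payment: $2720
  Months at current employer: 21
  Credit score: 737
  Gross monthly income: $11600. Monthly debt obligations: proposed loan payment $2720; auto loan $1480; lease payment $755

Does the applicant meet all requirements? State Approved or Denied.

Approved

Reserves = 26,380/2,720 = 9.7 months ≥ 3
Employment 21 ≥ 6 months
Credit score 737 ≥ 580 (meets)
Total monthly debts = (2,720 + 1,480 + 755) = 4,955. Debt-to-income = 4,955/11,600 = 42.7% — meets 50% limit
All criteria satisfied.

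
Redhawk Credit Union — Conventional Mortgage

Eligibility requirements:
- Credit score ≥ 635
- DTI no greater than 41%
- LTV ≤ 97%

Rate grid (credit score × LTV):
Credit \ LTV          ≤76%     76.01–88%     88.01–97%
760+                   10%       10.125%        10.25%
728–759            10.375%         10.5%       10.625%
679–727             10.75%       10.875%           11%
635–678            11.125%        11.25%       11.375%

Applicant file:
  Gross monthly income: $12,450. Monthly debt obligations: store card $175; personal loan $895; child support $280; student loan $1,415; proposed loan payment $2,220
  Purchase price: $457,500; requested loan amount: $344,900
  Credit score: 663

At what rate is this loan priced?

11.125%

Credit score 663 ≥ 635; Total monthly debts = (175 + 895 + 280 + 1,415 + 2,220) = 4,985. Debt-to-income = 4,985/12,450 = 40% — meets 41% limit
Loan-to-value = 344,900/457,500 = 75.4% — pass (97% max)
Row: 663 falls in 635–678. Column: 75.4% falls in ≤76%. Rate = 11.125%.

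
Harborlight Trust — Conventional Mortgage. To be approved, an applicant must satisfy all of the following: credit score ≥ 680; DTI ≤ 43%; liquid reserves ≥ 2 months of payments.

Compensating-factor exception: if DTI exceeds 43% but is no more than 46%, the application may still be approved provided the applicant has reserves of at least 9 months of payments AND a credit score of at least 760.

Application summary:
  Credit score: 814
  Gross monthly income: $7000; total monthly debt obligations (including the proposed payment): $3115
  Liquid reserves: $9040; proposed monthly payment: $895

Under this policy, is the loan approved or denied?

Credit score 814 ≥ 680 (meets base)
DTI = 3,115/7,000 = 44.5% > 43% — standard DTI limit exceeded.
Reserves = 9,040/895 = 10.1 months ≥ 2
DTI 44.5% is within the 43%–46% exception band; checking compensating factors.
Reserves 10.1 ≥ 9 months; credit score 814 ≥ 760.
Both override conditions satisfied; DTI exception granted.

Approved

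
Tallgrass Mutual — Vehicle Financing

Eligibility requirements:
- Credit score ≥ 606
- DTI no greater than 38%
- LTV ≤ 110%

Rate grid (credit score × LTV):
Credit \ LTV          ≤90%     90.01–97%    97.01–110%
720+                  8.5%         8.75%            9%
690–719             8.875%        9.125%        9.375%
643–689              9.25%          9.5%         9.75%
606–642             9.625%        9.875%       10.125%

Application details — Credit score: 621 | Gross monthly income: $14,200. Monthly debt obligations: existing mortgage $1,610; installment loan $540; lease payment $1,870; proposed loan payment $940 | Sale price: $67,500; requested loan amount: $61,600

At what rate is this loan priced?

9.875%

Credit score 621 ≥ 606; Total monthly debts = (1,610 + 540 + 1,870 + 940) = 4,960. DTI: 4,960 ÷ 14,200 = 34.9%, within the 38% cap
LTV: 61,600 ÷ 67,500 = 91.3%, within 110% cap
Credit 621 → row 606–642; LTV 91.3% → column 90.01–97%. Grid cell → 9.875%.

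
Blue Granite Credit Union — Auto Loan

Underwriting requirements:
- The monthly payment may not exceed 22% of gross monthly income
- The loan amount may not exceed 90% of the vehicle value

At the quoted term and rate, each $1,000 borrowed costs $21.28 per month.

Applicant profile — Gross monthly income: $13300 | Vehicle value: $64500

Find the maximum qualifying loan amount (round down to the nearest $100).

$58,000

Payment cap: 22% × $13,300 = $2,926/month.
At $21.28 per $1,000, that supports 2,926/21.28 × 1,000 ≈ $137,500 → $137,500.
LTV cap: 90% × $64,500 = $58,050 → $58,000.
Binding constraint: loan-to-value.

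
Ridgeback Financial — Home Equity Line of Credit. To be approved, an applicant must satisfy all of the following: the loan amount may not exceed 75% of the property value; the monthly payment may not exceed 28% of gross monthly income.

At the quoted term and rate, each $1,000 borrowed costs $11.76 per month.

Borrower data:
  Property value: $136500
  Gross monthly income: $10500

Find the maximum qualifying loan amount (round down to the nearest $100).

$102,300

Payment cap: 28% × $10,500 = $2,940/month.
At $11.76 per $1,000, that supports 2,940/11.76 × 1,000 ≈ $250,000 → $250,000.
LTV cap: 75% × $136,500 = $102,375 → $102,300.
Binding constraint: loan-to-value.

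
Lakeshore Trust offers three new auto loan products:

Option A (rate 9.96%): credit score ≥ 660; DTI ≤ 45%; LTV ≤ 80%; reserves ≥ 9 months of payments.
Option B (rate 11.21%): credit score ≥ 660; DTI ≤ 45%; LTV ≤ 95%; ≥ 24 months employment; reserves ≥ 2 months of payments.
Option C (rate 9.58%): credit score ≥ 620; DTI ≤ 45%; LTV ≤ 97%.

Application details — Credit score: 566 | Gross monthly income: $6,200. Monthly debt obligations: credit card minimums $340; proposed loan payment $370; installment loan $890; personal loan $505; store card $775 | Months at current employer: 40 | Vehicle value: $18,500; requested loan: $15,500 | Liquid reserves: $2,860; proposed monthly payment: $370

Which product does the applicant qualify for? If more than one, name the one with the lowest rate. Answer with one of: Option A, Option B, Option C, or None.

Total debts = (340 + 370 + 890 + 505 + 775) = 2,880; DTI = 2,880/6,200 = 46.5%.
LTV = 15,500/18,500 = 83.8%.
Reserves = 2,860/370 = 7.7 months.
Option A: score 566 < 660; DTI 46.5% > 45%; LTV 83.8% > 80%; reserves 7.7 < 9 mo → does not qualify.
Option B: score 566 < 660; DTI 46.5% > 45%; LTV 83.8% ≤ 95%; employment 40 ≥ 24 mo; reserves 7.7 ≥ 2 mo → does not qualify.
Option C: score 566 < 620; DTI 46.5% > 45%; LTV 83.8% ≤ 97% → does not qualify.

None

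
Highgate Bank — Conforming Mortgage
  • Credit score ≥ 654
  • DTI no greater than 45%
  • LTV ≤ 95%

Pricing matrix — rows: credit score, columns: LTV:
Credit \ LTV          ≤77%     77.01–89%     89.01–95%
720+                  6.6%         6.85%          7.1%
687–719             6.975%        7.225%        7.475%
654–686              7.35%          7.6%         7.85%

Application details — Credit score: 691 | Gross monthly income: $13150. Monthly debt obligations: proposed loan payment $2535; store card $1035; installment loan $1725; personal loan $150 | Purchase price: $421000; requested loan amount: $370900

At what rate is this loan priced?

Credit score 691 ≥ 654; Total monthly debts = (2,535 + 1,035 + 1,725 + 150) = 5,445. Debt-to-income = 5,445/13,150 = 41.4% — meets 45% limit
LTV = 370,900/421,000 = 88.1% ≤ 95%
Score 691 is in the 687–719 band; LTV 88.1% is in the 77.01–89% band → 7.225%.

7.225%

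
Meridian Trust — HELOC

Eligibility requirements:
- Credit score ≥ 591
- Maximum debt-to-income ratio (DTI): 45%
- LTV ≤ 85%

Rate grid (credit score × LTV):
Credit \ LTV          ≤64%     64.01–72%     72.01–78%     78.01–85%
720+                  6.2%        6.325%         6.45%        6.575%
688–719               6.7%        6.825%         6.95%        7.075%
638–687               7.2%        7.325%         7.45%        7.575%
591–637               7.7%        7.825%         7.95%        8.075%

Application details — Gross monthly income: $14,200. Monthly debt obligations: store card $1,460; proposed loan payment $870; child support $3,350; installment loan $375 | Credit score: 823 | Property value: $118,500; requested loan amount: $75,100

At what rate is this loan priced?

Credit score 823 ≥ 591; Total monthly debts = (1,460 + 870 + 3,350 + 375) = 6,055. DTI = 6,055/14,200 = 42.6% ≤ 45%
LTV = 75,100/118,500 = 63.4% ≤ 85%
Credit 823 → row 720+; LTV 63.4% → column ≤64%. Grid cell → 6.2%.

6.2%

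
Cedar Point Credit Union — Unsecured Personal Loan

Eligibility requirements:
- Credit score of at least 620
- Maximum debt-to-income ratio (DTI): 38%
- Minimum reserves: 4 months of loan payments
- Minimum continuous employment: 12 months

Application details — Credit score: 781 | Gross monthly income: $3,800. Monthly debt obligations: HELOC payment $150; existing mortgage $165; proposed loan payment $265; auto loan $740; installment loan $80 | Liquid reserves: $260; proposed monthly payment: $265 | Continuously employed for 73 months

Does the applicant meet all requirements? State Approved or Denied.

Denied

Credit score 781 ≥ 620 (meets)
Total monthly debts = (150 + 165 + 265 + 740 + 80) = 1,400. Debt-to-income = 1,400/3,800 = 36.8% — meets 38% limit
Liquid reserves cover 260/265 = 1.0 months — < 4 required
Employment 73 ≥ 12 months
Fails on reserves.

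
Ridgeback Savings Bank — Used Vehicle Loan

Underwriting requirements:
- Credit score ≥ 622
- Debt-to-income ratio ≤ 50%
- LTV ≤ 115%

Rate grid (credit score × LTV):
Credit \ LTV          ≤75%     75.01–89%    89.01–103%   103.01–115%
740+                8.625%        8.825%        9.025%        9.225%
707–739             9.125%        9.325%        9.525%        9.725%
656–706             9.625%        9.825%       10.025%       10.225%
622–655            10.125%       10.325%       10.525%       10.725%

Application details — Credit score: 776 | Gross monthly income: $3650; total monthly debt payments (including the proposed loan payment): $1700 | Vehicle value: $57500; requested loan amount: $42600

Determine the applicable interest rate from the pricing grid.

8.625%

Credit score 776 ≥ 622; DTI: 1,700 ÷ 3,650 = 46.6%, within the 50% cap
LTV: 42,600 ÷ 57,500 = 74.1%, within 115% cap
Row: 776 falls in 740+. Column: 74.1% falls in ≤75%. Rate = 8.625%.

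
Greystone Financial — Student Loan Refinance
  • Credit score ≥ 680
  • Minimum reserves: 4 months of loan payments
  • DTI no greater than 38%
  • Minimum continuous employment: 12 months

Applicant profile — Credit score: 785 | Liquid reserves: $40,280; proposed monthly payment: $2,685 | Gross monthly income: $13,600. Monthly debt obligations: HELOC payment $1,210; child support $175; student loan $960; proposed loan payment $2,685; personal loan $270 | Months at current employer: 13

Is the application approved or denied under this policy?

Credit score 785 ≥ 680 (meets)
Reserves: 40,280 ÷ 2,685 = 15.0 months (meets 4-month minimum)
Total monthly debts = (1,210 + 175 + 960 + 2,685 + 270) = 5,300. DTI = 5,300/13,600 = 39% > 38%
Employment 13 ≥ 12 months
Fails on DTI.

Denied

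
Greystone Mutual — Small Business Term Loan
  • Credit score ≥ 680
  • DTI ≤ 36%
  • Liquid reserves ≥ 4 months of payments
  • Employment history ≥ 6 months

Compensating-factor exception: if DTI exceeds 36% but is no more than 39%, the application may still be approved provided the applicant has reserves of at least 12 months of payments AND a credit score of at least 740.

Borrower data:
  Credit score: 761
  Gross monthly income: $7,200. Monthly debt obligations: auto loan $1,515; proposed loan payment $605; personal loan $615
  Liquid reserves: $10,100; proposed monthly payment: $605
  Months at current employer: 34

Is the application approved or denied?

Approved

Credit score 761 ≥ 680 (meets base)
Total debts = (1,515 + 605 + 615) = 2,735. DTI = 2,735/7,200 = 38% > 36% — standard DTI limit exceeded.
Reserves: 10,100 ÷ 605 = 16.7 months (meets 4-month minimum)
Employment 34 ≥ 6 months
38% falls in the override range (36%–39%), so the compensating-factor test applies.
Override check — reserves: 16.7 mo (ok); score: 761 (ok).
Both override conditions satisfied; DTI exception granted.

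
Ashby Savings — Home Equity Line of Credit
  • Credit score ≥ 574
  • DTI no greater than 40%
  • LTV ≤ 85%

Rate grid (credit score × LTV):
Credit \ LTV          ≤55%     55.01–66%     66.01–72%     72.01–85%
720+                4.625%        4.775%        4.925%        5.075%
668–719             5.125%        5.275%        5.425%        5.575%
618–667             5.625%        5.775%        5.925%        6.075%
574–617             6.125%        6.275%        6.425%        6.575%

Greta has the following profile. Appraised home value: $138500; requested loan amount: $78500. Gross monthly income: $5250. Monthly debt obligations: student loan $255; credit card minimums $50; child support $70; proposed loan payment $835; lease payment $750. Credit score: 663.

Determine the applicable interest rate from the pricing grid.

5.775%

Credit score 663 ≥ 574; Total monthly debts = (255 + 50 + 70 + 835 + 750) = 1,960. DTI: 1,960 ÷ 5,250 = 37.3%, within the 40% cap
Loan-to-value = 78,500/138,500 = 56.7% — pass (85% max)
Credit 663 → row 618–667; LTV 56.7% → column 55.01–66%. Grid cell → 5.775%.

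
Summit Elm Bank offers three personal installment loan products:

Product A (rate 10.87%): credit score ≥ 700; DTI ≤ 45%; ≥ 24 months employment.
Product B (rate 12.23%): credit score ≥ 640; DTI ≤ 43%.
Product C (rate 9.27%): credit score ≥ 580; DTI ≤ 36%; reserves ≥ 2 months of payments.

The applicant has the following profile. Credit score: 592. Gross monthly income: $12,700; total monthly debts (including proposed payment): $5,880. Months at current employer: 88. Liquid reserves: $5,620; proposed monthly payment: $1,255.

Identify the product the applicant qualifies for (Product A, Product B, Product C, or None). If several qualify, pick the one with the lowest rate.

DTI = 5,880/12,700 = 46.3%.
Reserves = 5,620/1,255 = 4.5 months.
Product A: score 592 < 700; DTI 46.3% > 45%; employment 88 ≥ 24 mo → does not qualify.
Product B: score 592 < 640; DTI 46.3% > 43% → does not qualify.
Product C: score 592 ≥ 580; DTI 46.3% > 36%; reserves 4.5 ≥ 2 mo → does not qualify.

None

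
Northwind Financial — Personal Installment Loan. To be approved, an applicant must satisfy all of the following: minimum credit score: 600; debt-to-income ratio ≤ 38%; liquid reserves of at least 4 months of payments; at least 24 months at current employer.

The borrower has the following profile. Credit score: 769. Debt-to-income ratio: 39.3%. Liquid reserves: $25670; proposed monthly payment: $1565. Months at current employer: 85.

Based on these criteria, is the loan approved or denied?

Denied

Credit score 769 ≥ 600 (meets)
Debt-to-income 39.3% vs 38% cap — fail
Reserves: 25,670 ÷ 1,565 = 16.4 months (meets 4-month minimum)
Employment 85 ≥ 24 months
Fails on DTI.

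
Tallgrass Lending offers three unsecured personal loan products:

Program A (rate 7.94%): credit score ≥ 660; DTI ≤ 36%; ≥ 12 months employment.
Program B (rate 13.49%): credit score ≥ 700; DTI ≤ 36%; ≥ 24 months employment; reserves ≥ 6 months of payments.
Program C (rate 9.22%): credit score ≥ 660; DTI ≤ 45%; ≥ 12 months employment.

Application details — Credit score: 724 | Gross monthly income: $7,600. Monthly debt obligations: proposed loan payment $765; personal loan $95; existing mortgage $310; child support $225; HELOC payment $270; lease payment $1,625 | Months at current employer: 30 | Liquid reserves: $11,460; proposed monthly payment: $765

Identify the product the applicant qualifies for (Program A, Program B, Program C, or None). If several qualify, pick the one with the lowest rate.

Program C

Total debts = (765 + 95 + 310 + 225 + 270 + 1,625) = 3,290; DTI = 3,290/7,600 = 43.3%.
Reserves = 11,460/765 = 15.0 months.
Program A: score 724 ≥ 660; DTI 43.3% > 36%; employment 30 ≥ 12 mo → does not qualify.
Program B: score 724 ≥ 700; DTI 43.3% > 36%; employment 30 ≥ 24 mo; reserves 15.0 ≥ 6 mo → does not qualify.
Program C: score 724 ≥ 660; DTI 43.3% ≤ 45%; employment 30 ≥ 12 mo → qualifies.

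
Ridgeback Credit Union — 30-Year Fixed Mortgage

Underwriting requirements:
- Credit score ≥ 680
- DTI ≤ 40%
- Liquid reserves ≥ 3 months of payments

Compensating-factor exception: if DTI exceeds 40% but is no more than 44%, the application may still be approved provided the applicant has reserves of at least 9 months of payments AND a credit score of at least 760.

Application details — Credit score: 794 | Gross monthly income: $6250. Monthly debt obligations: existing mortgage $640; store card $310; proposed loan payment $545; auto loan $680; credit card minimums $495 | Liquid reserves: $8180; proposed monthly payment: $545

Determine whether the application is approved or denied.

Credit score 794 ≥ 680 (meets base)
Total debts = (640 + 310 + 545 + 680 + 495) = 2,670. DTI = 2,670/6,250 = 42.7% > 40% — standard DTI limit exceeded.
Reserves = 8,180/545 = 15.0 months ≥ 3
DTI 42.7% is within the 40%–44% exception band; checking compensating factors.
Reserves 15.0 ≥ 9 months; credit score 794 ≥ 760.
Both override conditions satisfied; DTI exception granted.

Approved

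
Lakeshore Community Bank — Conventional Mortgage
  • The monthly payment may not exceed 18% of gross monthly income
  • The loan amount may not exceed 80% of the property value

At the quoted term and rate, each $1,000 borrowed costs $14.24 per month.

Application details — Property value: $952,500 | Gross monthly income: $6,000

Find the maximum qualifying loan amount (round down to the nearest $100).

Payment cap: 18% × $6,000 = $1,080/month.
At $14.24 per $1,000, that supports 1,080/14.24 × 1,000 ≈ $75,842 → $75,800.
LTV cap: 80% × $952,500 = $762,000 → $762,000.
Binding constraint: payment-to-income.

$75,800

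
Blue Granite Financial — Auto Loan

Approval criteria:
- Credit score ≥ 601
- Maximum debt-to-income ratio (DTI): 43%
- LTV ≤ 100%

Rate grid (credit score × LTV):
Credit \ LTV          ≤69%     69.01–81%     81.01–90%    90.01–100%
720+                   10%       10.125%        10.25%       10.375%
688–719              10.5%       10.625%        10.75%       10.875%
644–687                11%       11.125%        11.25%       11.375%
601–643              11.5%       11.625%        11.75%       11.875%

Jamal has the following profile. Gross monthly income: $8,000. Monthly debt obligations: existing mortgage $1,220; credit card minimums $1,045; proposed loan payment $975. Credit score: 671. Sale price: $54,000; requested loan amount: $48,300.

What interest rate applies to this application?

11.25%

Credit score 671 ≥ 601; Total monthly debts = (1,220 + 1,045 + 975) = 3,240. Debt-to-income = 3,240/8,000 = 40.5% — meets 43% limit
Loan-to-value = 48,300/54,000 = 89.4% — pass (100% max)
Credit 671 → row 644–687; LTV 89.4% → column 81.01–90%. Grid cell → 11.25%.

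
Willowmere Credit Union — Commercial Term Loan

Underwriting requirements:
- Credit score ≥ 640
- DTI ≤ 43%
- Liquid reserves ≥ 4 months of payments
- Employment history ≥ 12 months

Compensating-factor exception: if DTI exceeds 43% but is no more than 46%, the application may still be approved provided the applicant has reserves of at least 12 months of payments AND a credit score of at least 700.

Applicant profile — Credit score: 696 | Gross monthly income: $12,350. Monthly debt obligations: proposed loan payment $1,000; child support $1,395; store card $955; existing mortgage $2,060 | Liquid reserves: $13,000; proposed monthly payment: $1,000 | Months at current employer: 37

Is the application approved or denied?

Credit score 696 ≥ 640 (meets base)
Total debts = (1,000 + 1,395 + 955 + 2,060) = 5,410. DTI: 5,410 ÷ 12,350 = 43.8%, over the 43% base limit.
Reserves = 13,000/1,000 = 13.0 months ≥ 4
Employment 37 ≥ 12 months
DTI 43.8% is within the 43%–46% exception band; checking compensating factors.
Reserves 13.0 ≥ 12 months; credit score 696 < 700.
Compensating-factor requirement not fully met.

Denied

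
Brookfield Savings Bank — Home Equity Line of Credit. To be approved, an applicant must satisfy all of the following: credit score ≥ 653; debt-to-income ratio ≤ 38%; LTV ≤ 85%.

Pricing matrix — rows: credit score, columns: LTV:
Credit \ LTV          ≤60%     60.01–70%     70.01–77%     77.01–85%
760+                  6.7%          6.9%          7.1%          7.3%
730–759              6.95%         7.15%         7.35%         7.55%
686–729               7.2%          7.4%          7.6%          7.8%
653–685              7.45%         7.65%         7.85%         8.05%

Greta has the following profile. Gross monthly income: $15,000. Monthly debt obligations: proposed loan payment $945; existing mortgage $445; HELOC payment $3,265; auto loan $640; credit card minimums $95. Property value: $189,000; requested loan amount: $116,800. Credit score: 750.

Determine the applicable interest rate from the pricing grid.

Credit score 750 ≥ 653; Total monthly debts = (945 + 445 + 3,265 + 640 + 95) = 5,390. DTI = 5,390/15,000 = 35.9% ≤ 38%
Loan-to-value = 116,800/189,000 = 61.8% — pass (85% max)
Credit 750 → row 730–759; LTV 61.8% → column 60.01–70%. Grid cell → 7.15%.

7.15%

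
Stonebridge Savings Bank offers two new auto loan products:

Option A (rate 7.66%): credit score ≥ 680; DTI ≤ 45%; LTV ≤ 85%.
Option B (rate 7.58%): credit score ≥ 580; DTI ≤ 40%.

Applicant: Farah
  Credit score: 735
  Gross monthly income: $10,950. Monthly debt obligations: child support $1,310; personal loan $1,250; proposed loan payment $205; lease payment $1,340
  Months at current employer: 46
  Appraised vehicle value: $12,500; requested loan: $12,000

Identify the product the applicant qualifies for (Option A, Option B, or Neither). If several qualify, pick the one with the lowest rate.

Total debts = (1,310 + 1,250 + 205 + 1,340) = 4,105; DTI = 4,105/10,950 = 37.5%.
LTV = 12,000/12,500 = 96%.
Option A: score 735 ≥ 680; DTI 37.5% ≤ 45%; LTV 96% > 85% → does not qualify.
Option B: score 735 ≥ 580; DTI 37.5% ≤ 40% → qualifies.

Option B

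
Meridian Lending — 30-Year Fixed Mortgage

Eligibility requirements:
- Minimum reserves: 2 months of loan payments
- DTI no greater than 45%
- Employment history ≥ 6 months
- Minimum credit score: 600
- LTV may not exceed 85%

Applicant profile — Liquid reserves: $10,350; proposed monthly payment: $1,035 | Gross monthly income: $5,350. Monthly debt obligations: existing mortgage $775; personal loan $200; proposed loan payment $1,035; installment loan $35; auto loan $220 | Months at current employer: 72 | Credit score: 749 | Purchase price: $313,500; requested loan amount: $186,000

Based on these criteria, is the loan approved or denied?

Reserves = 10,350/1,035 = 10.0 months ≥ 2
Total monthly debts = (775 + 200 + 1,035 + 35 + 220) = 2,265. DTI: 2,265 ÷ 5,350 = 42.3%, within the 45% cap
Employment 72 ≥ 6 months
Credit score 749 ≥ 600 (meets)
Loan-to-value = 186,000/313,500 = 59.3% — pass (85% max)
All criteria satisfied.

Approved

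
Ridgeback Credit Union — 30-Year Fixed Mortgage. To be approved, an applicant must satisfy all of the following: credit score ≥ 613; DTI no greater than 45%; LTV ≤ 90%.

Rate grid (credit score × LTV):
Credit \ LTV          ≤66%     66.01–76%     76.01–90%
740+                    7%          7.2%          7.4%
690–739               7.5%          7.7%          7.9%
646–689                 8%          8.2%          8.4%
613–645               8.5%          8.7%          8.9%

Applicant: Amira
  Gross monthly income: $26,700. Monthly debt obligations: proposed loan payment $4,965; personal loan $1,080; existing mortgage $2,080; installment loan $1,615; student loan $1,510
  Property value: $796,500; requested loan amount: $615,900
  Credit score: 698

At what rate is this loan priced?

Credit score 698 ≥ 613; Total monthly debts = (4,965 + 1,080 + 2,080 + 1,615 + 1,510) = 11,250. DTI: 11,250 ÷ 26,700 = 42.1%, within the 45% cap
LTV: 615,900 ÷ 796,500 = 77.3%, within 90% cap
Score 698 is in the 690–739 band; LTV 77.3% is in the 76.01–90% band → 7.9%.

7.9%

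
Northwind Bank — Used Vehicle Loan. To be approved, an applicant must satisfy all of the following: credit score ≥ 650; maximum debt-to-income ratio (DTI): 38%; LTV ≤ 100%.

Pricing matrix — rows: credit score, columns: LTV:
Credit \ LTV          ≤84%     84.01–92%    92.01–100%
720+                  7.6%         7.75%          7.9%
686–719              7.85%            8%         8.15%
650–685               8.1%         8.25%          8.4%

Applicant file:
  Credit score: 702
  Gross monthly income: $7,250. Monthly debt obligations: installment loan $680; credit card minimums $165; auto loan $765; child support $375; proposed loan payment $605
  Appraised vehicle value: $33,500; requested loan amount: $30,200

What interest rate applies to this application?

8%

Credit score 702 ≥ 650; Total monthly debts = (680 + 165 + 765 + 375 + 605) = 2,590. DTI = 2,590/7,250 = 35.7% ≤ 38%
LTV = 30,200/33,500 = 90.1% ≤ 100%
Row: 702 falls in 686–719. Column: 90.1% falls in 84.01–92%. Rate = 8%.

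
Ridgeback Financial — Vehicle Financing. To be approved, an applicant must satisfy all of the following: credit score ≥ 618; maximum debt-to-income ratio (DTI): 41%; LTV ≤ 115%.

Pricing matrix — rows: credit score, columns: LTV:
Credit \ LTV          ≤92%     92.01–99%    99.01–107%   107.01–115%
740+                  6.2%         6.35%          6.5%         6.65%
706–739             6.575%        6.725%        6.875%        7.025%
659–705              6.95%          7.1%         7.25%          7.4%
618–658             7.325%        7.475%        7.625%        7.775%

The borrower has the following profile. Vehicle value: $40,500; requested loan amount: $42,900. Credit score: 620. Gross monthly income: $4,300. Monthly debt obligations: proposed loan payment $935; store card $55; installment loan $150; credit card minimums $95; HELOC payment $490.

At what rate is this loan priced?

7.625%

Credit score 620 ≥ 618; Total monthly debts = (935 + 55 + 150 + 95 + 490) = 1,725. DTI = 1,725/4,300 = 40.1% ≤ 41%
LTV: 42,900 ÷ 40,500 = 105.9%, within 115% cap
Row: 620 falls in 618–658. Column: 105.9% falls in 99.01–107%. Rate = 7.625%.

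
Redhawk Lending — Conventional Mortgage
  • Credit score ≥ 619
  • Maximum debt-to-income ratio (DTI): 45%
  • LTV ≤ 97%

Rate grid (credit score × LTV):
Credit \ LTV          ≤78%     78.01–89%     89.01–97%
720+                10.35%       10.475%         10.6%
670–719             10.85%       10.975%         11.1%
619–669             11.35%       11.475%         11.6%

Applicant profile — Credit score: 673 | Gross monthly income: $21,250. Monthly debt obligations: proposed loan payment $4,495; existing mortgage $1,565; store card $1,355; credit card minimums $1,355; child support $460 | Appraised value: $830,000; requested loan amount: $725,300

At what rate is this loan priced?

Credit score 673 ≥ 619; Total monthly debts = (4,495 + 1,565 + 1,355 + 1,355 + 460) = 9,230. DTI: 9,230 ÷ 21,250 = 43.4%, within the 45% cap
LTV: 725,300 ÷ 830,000 = 87.4%, within 97% cap
Credit 673 → row 670–719; LTV 87.4% → column 78.01–89%. Grid cell → 10.975%.

10.975%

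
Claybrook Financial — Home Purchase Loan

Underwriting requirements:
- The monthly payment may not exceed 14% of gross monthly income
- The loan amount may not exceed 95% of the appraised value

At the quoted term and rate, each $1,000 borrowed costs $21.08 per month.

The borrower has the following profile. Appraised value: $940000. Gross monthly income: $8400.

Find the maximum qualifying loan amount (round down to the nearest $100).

$55,700

Payment cap: 14% × $8,400 = $1,176/month.
At $21.08 per $1,000, that supports 1,176/21.08 × 1,000 ≈ $55,787 → $55,700.
LTV cap: 95% × $940,000 = $893,000 → $893,000.
Binding constraint: payment-to-income.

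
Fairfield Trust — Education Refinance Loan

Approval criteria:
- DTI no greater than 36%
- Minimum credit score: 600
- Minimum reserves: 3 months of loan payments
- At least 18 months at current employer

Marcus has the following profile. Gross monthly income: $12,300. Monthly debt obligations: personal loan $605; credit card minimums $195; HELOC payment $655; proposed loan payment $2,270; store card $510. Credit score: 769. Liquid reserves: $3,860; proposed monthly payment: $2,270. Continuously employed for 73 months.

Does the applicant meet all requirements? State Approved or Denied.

Total monthly debts = (605 + 195 + 655 + 2,270 + 510) = 4,235. DTI = 4,235/12,300 = 34.4% ≤ 36%
Credit score 769 ≥ 600 (meets)
Liquid reserves cover 3,860/2,270 = 1.7 months — < 3 required
Employment 73 ≥ 18 months
Fails on reserves.

Denied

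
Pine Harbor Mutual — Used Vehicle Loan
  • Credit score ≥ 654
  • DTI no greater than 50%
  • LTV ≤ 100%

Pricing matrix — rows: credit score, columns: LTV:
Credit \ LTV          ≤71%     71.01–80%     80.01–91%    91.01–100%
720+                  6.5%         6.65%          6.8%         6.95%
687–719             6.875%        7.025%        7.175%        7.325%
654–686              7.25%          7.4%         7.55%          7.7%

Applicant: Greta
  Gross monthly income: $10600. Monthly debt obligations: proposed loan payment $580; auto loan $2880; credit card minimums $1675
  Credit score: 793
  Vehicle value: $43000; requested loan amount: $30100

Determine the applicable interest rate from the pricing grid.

6.5%

Credit score 793 ≥ 654; Total monthly debts = (580 + 2,880 + 1,675) = 5,135. DTI = 5,135/10,600 = 48.4% ≤ 50%
LTV: 30,100 ÷ 43,000 = 70%, within 100% cap
Row: 793 falls in 720+. Column: 70% falls in ≤71%. Rate = 6.5%.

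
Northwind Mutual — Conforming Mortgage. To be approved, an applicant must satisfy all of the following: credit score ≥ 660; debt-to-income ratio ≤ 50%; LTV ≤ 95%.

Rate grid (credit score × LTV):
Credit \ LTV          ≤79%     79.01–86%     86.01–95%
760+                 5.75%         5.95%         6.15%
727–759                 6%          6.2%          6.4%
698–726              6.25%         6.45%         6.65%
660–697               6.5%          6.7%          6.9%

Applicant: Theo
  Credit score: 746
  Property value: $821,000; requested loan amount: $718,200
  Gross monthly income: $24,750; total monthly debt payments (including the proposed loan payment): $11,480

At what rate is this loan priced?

6.4%

Credit score 746 ≥ 660; Debt-to-income = 11,480/24,750 = 46.4% — meets 50% limit
Loan-to-value = 718,200/821,000 = 87.5% — pass (95% max)
Credit 746 → row 727–759; LTV 87.5% → column 86.01–95%. Grid cell → 6.4%.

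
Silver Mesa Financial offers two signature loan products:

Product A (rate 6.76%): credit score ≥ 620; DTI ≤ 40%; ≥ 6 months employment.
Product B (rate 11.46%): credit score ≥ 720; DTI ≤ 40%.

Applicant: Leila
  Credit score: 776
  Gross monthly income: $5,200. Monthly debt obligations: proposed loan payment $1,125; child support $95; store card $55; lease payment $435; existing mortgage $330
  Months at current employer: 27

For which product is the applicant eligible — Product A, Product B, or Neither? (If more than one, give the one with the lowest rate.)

Product A

Total debts = (1,125 + 95 + 55 + 435 + 330) = 2,040; DTI = 2,040/5,200 = 39.2%.
Product A: score 776 ≥ 620; DTI 39.2% ≤ 40%; employment 27 ≥ 6 mo → qualifies.
Product B: score 776 ≥ 720; DTI 39.2% ≤ 40% → qualifies.
Qualifying: Product A, Product B. Lowest rate is 6.76% → Product A.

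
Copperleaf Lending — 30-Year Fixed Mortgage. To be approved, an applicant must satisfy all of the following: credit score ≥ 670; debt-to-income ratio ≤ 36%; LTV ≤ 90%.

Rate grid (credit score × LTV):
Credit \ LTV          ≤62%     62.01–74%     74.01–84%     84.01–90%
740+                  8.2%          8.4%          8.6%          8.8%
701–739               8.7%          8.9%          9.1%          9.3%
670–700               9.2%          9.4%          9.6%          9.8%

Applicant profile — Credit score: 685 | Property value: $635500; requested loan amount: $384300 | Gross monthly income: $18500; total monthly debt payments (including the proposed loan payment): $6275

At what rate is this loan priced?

9.2%

Credit score 685 ≥ 670; DTI: 6,275 ÷ 18,500 = 33.9%, within the 36% cap
LTV: 384,300 ÷ 635,500 = 60.5%, within 90% cap
Row: 685 falls in 670–700. Column: 60.5% falls in ≤62%. Rate = 9.2%.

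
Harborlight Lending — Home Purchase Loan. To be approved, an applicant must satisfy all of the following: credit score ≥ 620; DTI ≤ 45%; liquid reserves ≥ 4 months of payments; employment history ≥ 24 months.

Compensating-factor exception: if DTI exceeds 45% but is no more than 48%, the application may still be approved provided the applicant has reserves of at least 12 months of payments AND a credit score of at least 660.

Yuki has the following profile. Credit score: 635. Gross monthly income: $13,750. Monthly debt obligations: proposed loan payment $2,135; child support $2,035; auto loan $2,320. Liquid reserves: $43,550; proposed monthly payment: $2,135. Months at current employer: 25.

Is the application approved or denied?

Denied

Credit score 635 ≥ 620 (meets base)
Total debts = (2,135 + 2,035 + 2,320) = 6,490. DTI: 6,490 ÷ 13,750 = 47.2%, over the 45% base limit.
Reserves = 43,550/2,135 = 20.4 months ≥ 4
Employment 25 ≥ 24 months
DTI 47.2% is within the 45%–48% exception band; checking compensating factors.
Reserves 20.4 ≥ 12 months; credit score 635 < 660.
Compensating-factor requirement not fully met.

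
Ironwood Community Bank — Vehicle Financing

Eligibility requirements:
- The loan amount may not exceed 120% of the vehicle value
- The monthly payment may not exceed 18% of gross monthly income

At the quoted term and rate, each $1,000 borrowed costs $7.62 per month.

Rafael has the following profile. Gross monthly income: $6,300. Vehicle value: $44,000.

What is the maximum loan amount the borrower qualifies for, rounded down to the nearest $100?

Payment cap: 18% × $6,300 = $1,134/month.
At $7.62 per $1,000, that supports 1,134/7.62 × 1,000 ≈ $148,818 → $148,800.
LTV cap: 120% × $44,000 = $52,800 → $52,800.
Binding constraint: loan-to-value.

$52,800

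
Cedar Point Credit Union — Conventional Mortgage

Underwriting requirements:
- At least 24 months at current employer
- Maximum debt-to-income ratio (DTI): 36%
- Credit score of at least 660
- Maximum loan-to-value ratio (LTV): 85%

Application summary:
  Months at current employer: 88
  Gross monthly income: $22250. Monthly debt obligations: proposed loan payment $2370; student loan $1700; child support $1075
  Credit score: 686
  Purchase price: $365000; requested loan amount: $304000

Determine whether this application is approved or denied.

Approved

Employment 88 ≥ 24 months
Total monthly debts = (2,370 + 1,700 + 1,075) = 5,145. Debt-to-income = 5,145/22,250 = 23.1% — meets 36% limit
Credit score 686 ≥ 660 (meets)
LTV = 304,000/365,000 = 83.3% ≤ 85%
All criteria satisfied.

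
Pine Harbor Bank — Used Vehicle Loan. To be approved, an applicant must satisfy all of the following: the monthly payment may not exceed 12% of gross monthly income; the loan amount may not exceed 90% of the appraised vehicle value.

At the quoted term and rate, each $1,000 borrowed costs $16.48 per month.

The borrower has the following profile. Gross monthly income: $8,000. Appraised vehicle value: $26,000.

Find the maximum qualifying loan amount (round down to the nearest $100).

$23,400

Payment cap: 12% × $8,000 = $960/month.
At $16.48 per $1,000, that supports 960/16.48 × 1,000 ≈ $58,252 → $58,200.
LTV cap: 90% × $26,000 = $23,400 → $23,400.
Binding constraint: loan-to-value.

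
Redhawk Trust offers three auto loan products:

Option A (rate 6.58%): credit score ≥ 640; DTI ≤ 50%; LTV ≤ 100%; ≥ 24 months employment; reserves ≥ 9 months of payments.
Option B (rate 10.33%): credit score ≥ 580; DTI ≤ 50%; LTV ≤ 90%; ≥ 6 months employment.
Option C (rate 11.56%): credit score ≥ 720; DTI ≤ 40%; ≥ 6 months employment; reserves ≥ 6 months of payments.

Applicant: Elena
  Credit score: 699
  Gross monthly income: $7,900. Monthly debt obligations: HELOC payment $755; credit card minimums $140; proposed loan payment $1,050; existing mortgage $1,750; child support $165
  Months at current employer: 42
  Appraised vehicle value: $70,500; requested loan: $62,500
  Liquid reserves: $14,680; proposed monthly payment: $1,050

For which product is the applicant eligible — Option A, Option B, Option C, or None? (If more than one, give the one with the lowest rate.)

Total debts = (755 + 140 + 1,050 + 1,750 + 165) = 3,860; DTI = 3,860/7,900 = 48.9%.
LTV = 62,500/70,500 = 88.7%.
Reserves = 14,680/1,050 = 14.0 months.
Option A: score 699 ≥ 640; DTI 48.9% ≤ 50%; LTV 88.7% ≤ 100%; employment 42 ≥ 24 mo; reserves 14.0 ≥ 9 mo → qualifies.
Option B: score 699 ≥ 580; DTI 48.9% ≤ 50%; LTV 88.7% ≤ 90%; employment 42 ≥ 6 mo → qualifies.
Option C: score 699 < 720; DTI 48.9% > 40%; employment 42 ≥ 6 mo; reserves 14.0 ≥ 6 mo → does not qualify.
Qualifying: Option A, Option B. Lowest rate is 6.58% → Option A.

Option A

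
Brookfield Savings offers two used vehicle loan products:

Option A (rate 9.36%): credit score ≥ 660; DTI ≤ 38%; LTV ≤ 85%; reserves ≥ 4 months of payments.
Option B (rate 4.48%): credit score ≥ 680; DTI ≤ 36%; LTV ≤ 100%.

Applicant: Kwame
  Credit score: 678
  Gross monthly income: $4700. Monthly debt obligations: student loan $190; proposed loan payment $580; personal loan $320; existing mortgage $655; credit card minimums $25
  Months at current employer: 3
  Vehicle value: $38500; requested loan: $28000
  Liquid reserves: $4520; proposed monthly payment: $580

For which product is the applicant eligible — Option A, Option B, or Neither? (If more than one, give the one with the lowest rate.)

Option A

Total debts = (190 + 580 + 320 + 655 + 25) = 1,770; DTI = 1,770/4,700 = 37.7%.
LTV = 28,000/38,500 = 72.7%.
Reserves = 4,520/580 = 7.8 months.
Option A: score 678 ≥ 660; DTI 37.7% ≤ 38%; LTV 72.7% ≤ 85%; reserves 7.8 ≥ 4 mo → qualifies.
Option B: score 678 < 680; DTI 37.7% > 36%; LTV 72.7% ≤ 100% → does not qualify.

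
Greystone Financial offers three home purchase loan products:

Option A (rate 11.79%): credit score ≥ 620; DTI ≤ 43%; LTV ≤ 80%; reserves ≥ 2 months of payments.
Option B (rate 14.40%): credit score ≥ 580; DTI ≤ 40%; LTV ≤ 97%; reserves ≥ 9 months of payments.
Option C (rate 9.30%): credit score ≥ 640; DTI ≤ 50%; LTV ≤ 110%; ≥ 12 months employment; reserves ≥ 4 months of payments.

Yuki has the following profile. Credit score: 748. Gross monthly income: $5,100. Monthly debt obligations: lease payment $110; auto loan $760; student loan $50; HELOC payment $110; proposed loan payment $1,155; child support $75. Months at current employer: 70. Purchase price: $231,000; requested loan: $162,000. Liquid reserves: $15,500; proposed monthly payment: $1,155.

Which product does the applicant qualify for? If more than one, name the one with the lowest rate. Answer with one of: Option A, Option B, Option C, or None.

Total debts = (110 + 760 + 50 + 110 + 1,155 + 75) = 2,260; DTI = 2,260/5,100 = 44.3%.
LTV = 162,000/231,000 = 70.1%.
Reserves = 15,500/1,155 = 13.4 months.
Option A: score 748 ≥ 620; DTI 44.3% > 43%; LTV 70.1% ≤ 80%; reserves 13.4 ≥ 2 mo → does not qualify.
Option B: score 748 ≥ 580; DTI 44.3% > 40%; LTV 70.1% ≤ 97%; reserves 13.4 ≥ 9 mo → does not qualify.
Option C: score 748 ≥ 640; DTI 44.3% ≤ 50%; LTV 70.1% ≤ 110%; employment 70 ≥ 12 mo; reserves 13.4 ≥ 4 mo → qualifies.

Option C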